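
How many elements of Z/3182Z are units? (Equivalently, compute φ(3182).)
An element a ∈ Z/3182Z is a unit iff gcd(a, 3182) = 1, so the number of units is φ(3182). φ is multiplicative, with φ(p^e) = p^e − p^(e−1). Factorise 3182 = 2 · 37 · 43. Then
  φ(3182) = (2 − 1) · (37 − 1) · (43 − 1) = 1 · 36 · 42 = 1512.

Final answer: Z/3182Z has φ(3182) = 1512 units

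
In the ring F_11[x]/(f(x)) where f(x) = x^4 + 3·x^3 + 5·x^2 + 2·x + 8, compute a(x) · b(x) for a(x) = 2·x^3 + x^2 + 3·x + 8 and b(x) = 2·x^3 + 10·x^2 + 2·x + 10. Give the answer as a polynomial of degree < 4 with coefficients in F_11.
a · b ≡ x^3 + 7·x^2 + 4·x + 1 (mod f(x))

Multiply as integer polynomials: a · b = 4·x^6 + 22·x^5 + 20·x^4 + 68·x^3 + 96·x^2 + 46·x + 80. Reducing coefficients mod 11: a · b ≡ 4·x^6 + 9·x^4 + 2·x^3 + 8·x^2 + 2·x + 3. Now divide by f(x) = x^4 + 3·x^3 + 5·x^2 + 2·x + 8 in F_11[x], eliminating the leading term at each step:
  leading term 4·x^6: subtract (4·x^2)·f(x) = 4·x^6 + x^5 + 9·x^4 + 8·x^3 + 10·x^2, leaving 10·x^5 + 5·x^3 + 9·x^2 + 2·x + 3 (coefficients mod 11)
  leading term 10·x^5: subtract (10·x)·f(x) = 10·x^5 + 8·x^4 + 6·x^3 + 9·x^2 + 3·x, leaving 3·x^4 + 10·x^3 + 10·x + 3 (coefficients mod 11)
  leading term 3·x^4: subtract (3)·f(x) = 3·x^4 + 9·x^3 + 4·x^2 + 6·x + 2, leaving x^3 + 7·x^2 + 4·x + 1 (coefficients mod 11)
The degree is now < 4, so this is the remainder. Hence a · b ≡ x^3 + 7·x^2 + 4·x + 1 in F_11[x]/(f).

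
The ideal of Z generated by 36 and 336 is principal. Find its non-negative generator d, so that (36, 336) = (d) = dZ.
(36, 336) = (12); d = 12

In the PID Z, (a, b) is generated by gcd(a, b). Compute gcd(336, 36) with the extended Euclidean algorithm, tracking rows (r, s, t) with s·336 + t·36 = r:
  row A: (336, 1, 0)   [1·336 + 0·36 = 336]
  row B: (36, 0, 1)   [0·336 + 1·36 = 36]
  336 = 9·36 + 12   → row C = row A − 9·row B = (12, 1, −9)   [check: 1·336 − 9·36 = 12]
  36 = 3·12 + 0   → remainder 0, stop. gcd = 12 (last nonzero row C).
So gcd(36, 336) = 12, with Bézout identity 1·336 − 9·36 = 12. Containment (⊇): the Bézout identity exhibits 12 as an element of (36, 336), giving (12) ⊆ (36, 336). Containment (⊆): since 12 | 36 and 12 | 336 (36 = 12·3, 336 = 12·28), every Z-linear combination of 36 and 336 is divisible by 12, so (36, 336) ⊆ (12). Therefore (36, 336) = (12), d = 12.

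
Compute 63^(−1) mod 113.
63^(−1) ≡ 61 (mod 113)

Apply the extended Euclidean algorithm to (113, 63), tracking rows (r, s, t) with s·113 + t·63 = r. Each division r_prev = q·r_cur + r_new produces the new row as (previous row) − q·(current row):
  row A: (113, 1, 0)   [1·113 + 0·63 = 113]
  row B: (63, 0, 1)   [0·113 + 1·63 = 63]
  113 = 1·63 + 50   → row C = row A − 1·row B = (50, 1, −1)   [check: 1·113 − 1·63 = 50]
  63 = 1·50 + 13   → row D = row B − 1·row C = (13, −1, 2)   [check: −1·113 + 2·63 = 13]
  50 = 3·13 + 11   → row E = row C − 3·row D = (11, 4, −7)   [check: 4·113 − 7·63 = 11]
  13 = 1·11 + 2   → row F = row D − 1·row E = (2, −5, 9)   [check: −5·113 + 9·63 = 2]
  11 = 5·2 + 1   → row G = row E − 5·row F = (1, 29, −52)   [check: 29·113 − 52·63 = 1]
  2 = 2·1 + 0   → remainder 0, stop. gcd = 1 (last nonzero row G).
The gcd is 1, so 63 is invertible mod 113. The last nonzero row gives 29·113 − 52·63 = 1, so t = −52. So 63^(−1) ≡ −52 ≡ 61 (mod 113). Verify: 63 · 61 = 3843 ≡ 1 (mod 113). ✓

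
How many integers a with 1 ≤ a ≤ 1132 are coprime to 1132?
564

The number of a ∈ {1, ..., 1132} with gcd(a, 1132) = 1 is by definition Euler's totient φ(1132). φ is multiplicative, with φ(p^e) = p^e − p^(e−1). Factorise 1132 = 2^2 · 283. Then
  φ(1132) = (2^2 − 2^1) · (283 − 1) = 2 · 282 = 564.
So there are 564 such integers.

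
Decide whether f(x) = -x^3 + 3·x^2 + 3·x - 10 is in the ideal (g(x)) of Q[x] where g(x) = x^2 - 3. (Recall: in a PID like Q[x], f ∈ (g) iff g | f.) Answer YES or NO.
In Q[x] the ideal (g) consists of all multiples of g, so f ∈ (g) iff g | f, i.e. iff the remainder of f on division by g is 0. Divide f by g (g is monic, so eliminate the leading term of the running remainder at each step):
  leading term -x^3: subtract (-x)·g(x) = -x^3 + 3·x, leaving 3·x^2 - 10
  leading term 3·x^2: subtract (3)·g(x) = 3·x^2 - 9, leaving -1
The remainder r(x) = -1 ≠ 0 (and deg r < deg g), so g ∤ f, i.e. f ∉ (g).

Final answer: NO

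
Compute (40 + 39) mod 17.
Reduce the summands first: 40 ≡ 6, 39 ≡ 5 (mod 17), so 40 + 39 ≡ 6 + 5 (mod 17). 6 + 5 = 11; 11 = 0·17 + 11, so (40 + 39) mod 17 = 11.

Final answer: 11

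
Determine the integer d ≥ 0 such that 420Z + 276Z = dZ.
In the PID Z, (a, b) is generated by gcd(a, b). Compute gcd(420, 276) with the extended Euclidean algorithm, tracking rows (r, s, t) with s·420 + t·276 = r:
  row A: (420, 1, 0)   [1·420 + 0·276 = 420]
  row B: (276, 0, 1)   [0·420 + 1·276 = 276]
  420 = 1·276 + 144   → row C = row A − 1·row B = (144, 1, −1)   [check: 1·420 − 1·276 = 144]
  276 = 1·144 + 132   → row D = row B − 1·row C = (132, −1, 2)   [check: −1·420 + 2·276 = 132]
  144 = 1·132 + 12   → row E = row C − 1·row D = (12, 2, −3)   [check: 2·420 − 3·276 = 12]
  132 = 11·12 + 0   → remainder 0, stop. gcd = 12 (last nonzero row E).
So gcd(420, 276) = 12, with Bézout identity 2·420 − 3·276 = 12. Containment (⊇): the Bézout identity exhibits 12 as an element of (420, 276), giving (12) ⊆ (420, 276). Containment (⊆): since 12 | 420 and 12 | 276 (420 = 12·35, 276 = 12·23), every Z-linear combination of 420 and 276 is divisible by 12, so (420, 276) ⊆ (12). Therefore (420, 276) = (12), d = 12.

Final answer: (420, 276) = (12); d = 12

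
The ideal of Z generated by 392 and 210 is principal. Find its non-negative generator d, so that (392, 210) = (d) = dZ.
(392, 210) = (14); d = 14

In the PID Z, (a, b) is generated by gcd(a, b). Compute gcd(392, 210) with the extended Euclidean algorithm, tracking rows (r, s, t) with s·392 + t·210 = r:
  row A: (392, 1, 0)   [1·392 + 0·210 = 392]
  row B: (210, 0, 1)   [0·392 + 1·210 = 210]
  392 = 1·210 + 182   → row C = row A − 1·row B = (182, 1, −1)   [check: 1·392 − 1·210 = 182]
  210 = 1·182 + 28   → row D = row B − 1·row C = (28, −1, 2)   [check: −1·392 + 2·210 = 28]
  182 = 6·28 + 14   → row E = row C − 6·row D = (14, 7, −13)   [check: 7·392 − 13·210 = 14]
  28 = 2·14 + 0   → remainder 0, stop. gcd = 14 (last nonzero row E).
So gcd(392, 210) = 14, with Bézout identity 7·392 − 13·210 = 14. Containment (⊇): the Bézout identity exhibits 14 as an element of (392, 210), giving (14) ⊆ (392, 210). Containment (⊆): since 14 | 392 and 14 | 210 (392 = 14·28, 210 = 14·15), every Z-linear combination of 392 and 210 is divisible by 14, so (392, 210) ⊆ (14). Therefore (392, 210) = (14), d = 14.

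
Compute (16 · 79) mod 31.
24

Reduce the factors first: 79 ≡ 17 (mod 31), so 16 · 79 ≡ 16 · 17 (mod 31). 16 · 17 = 272. Dividing by 31: 272 = 8·31 + 24. So (16 · 79) mod 31 = 24.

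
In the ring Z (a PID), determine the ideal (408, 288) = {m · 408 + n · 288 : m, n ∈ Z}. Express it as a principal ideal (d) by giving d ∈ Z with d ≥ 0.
In the PID Z, (a, b) is generated by gcd(a, b). Compute gcd(408, 288) with the extended Euclidean algorithm, tracking rows (r, s, t) with s·408 + t·288 = r:
  row A: (408, 1, 0)   [1·408 + 0·288 = 408]
  row B: (288, 0, 1)   [0·408 + 1·288 = 288]
  408 = 1·288 + 120   → row C = row A − 1·row B = (120, 1, −1)   [check: 1·408 − 1·288 = 120]
  288 = 2·120 + 48   → row D = row B − 2·row C = (48, −2, 3)   [check: −2·408 + 3·288 = 48]
  120 = 2·48 + 24   → row E = row C − 2·row D = (24, 5, −7)   [check: 5·408 − 7·288 = 24]
  48 = 2·24 + 0   → remainder 0, stop. gcd = 24 (last nonzero row E).
So gcd(408, 288) = 24, with Bézout identity 5·408 − 7·288 = 24. Containment (⊇): the Bézout identity exhibits 24 as an element of (408, 288), giving (24) ⊆ (408, 288). Containment (⊆): since 24 | 408 and 24 | 288 (408 = 24·17, 288 = 24·12), every Z-linear combination of 408 and 288 is divisible by 24, so (408, 288) ⊆ (24). Therefore (408, 288) = (24), d = 24.

Final answer: (408, 288) = (24); d = 24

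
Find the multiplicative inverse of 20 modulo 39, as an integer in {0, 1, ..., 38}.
20^(−1) ≡ 2 (mod 39)

Apply the extended Euclidean algorithm to (39, 20), tracking rows (r, s, t) with s·39 + t·20 = r. Each division r_prev = q·r_cur + r_new produces the new row as (previous row) − q·(current row):
  row A: (39, 1, 0)   [1·39 + 0·20 = 39]
  row B: (20, 0, 1)   [0·39 + 1·20 = 20]
  39 = 1·20 + 19   → row C = row A − 1·row B = (19, 1, −1)   [check: 1·39 − 1·20 = 19]
  20 = 1·19 + 1   → row D = row B − 1·row C = (1, −1, 2)   [check: −1·39 + 2·20 = 1]
  19 = 19·1 + 0   → remainder 0, stop. gcd = 1 (last nonzero row D).
The gcd is 1, so 20 is invertible mod 39. The last nonzero row gives −1·39 + 2·20 = 1, so t = 2. So 20^(−1) ≡ 2 (mod 39). Verify: 20 · 2 = 40 ≡ 1 (mod 39). ✓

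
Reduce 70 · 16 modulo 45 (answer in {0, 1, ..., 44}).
40

Reduce the factors first: 70 ≡ 25 (mod 45), so 70 · 16 ≡ 25 · 16 (mod 45). 25 · 16 = 400. Dividing by 45: 400 = 8·45 + 40. So (70 · 16) mod 45 = 40.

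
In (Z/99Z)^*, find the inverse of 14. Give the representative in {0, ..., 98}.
14^(−1) ≡ 92 (mod 99)

Apply the extended Euclidean algorithm to (99, 14), tracking rows (r, s, t) with s·99 + t·14 = r. Each division r_prev = q·r_cur + r_new produces the new row as (previous row) − q·(current row):
  row A: (99, 1, 0)   [1·99 + 0·14 = 99]
  row B: (14, 0, 1)   [0·99 + 1·14 = 14]
  99 = 7·14 + 1   → row C = row A − 7·row B = (1, 1, −7)   [check: 1·99 − 7·14 = 1]
  14 = 14·1 + 0   → remainder 0, stop. gcd = 1 (last nonzero row C).
The gcd is 1, so 14 is invertible mod 99. The last nonzero row gives 1·99 − 7·14 = 1, so t = −7. So 14^(−1) ≡ −7 ≡ 92 (mod 99). Verify: 14 · 92 = 1288 ≡ 1 (mod 99). ✓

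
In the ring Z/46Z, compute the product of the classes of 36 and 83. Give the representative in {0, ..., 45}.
Reduce the factors first: 83 ≡ 37 (mod 46), so 36 · 83 ≡ 36 · 37 (mod 46). 36 · 37 = 1332. Dividing by 46: 1332 = 28·46 + 44. So (36 · 83) mod 46 = 44.

Final answer: 44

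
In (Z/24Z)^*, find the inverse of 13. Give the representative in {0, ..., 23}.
Apply the extended Euclidean algorithm to (24, 13), tracking rows (r, s, t) with s·24 + t·13 = r. Each division r_prev = q·r_cur + r_new produces the new row as (previous row) − q·(current row):
  row A: (24, 1, 0)   [1·24 + 0·13 = 24]
  row B: (13, 0, 1)   [0·24 + 1·13 = 13]
  24 = 1·13 + 11   → row C = row A − 1·row B = (11, 1, −1)   [check: 1·24 − 1·13 = 11]
  13 = 1·11 + 2   → row D = row B − 1·row C = (2, −1, 2)   [check: −1·24 + 2·13 = 2]
  11 = 5·2 + 1   → row E = row C − 5·row D = (1, 6, −11)   [check: 6·24 − 11·13 = 1]
  2 = 2·1 + 0   → remainder 0, stop. gcd = 1 (last nonzero row E).
The gcd is 1, so 13 is invertible mod 24. The last nonzero row gives 6·24 − 11·13 = 1, so t = −11. So 13^(−1) ≡ −11 ≡ 13 (mod 24). Verify: 13 · 13 = 169 ≡ 1 (mod 24). ✓

Final answer: 13^(−1) ≡ 13 (mod 24)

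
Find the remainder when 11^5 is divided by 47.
Use repeated squaring. Binary(5) = 101. Walk through the bits of the exponent 5 left-to-right: at each bit after the leading one, square the running value, then multiply by 11 if the bit is 1 (always reducing mod 47):
  bit 1 = 1 (leading): start with 11.
  bit 2 = 0: square 11^2 = 121 ≡ 27 (mod 47).
  bit 3 = 1: square 27^2 = 729 ≡ 24; bit is 1, so multiply 24·11 = 264 ≡ 29 (mod 47).
Final value: 11^5 ≡ 29 (mod 47).

Final answer: 29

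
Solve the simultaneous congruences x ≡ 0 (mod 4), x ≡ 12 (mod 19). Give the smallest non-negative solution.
The moduli 4, 19 are pairwise coprime, so by the CRT there is a unique solution mod 4·19 = 76.
Solve by successive substitution. Start with x ≡ 0 (mod 4).
  Combine with x ≡ 12 (mod 19): write x = 4·t and require 4·t ≡ 12 (mod 19). Since 4^(−1) ≡ 5 (mod 19), t ≡ 5·12 ≡ 3 (mod 19). So x ≡ 4·3 = 12 (mod 76).
Unique solution in [0, 76): x = 12.

Final answer: x ≡ 12 (mod 76); the representative in [0, 76) is 12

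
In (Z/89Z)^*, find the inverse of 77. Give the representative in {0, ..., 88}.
Apply the extended Euclidean algorithm to (89, 77), tracking rows (r, s, t) with s·89 + t·77 = r. Each division r_prev = q·r_cur + r_new produces the new row as (previous row) − q·(current row):
  row A: (89, 1, 0)   [1·89 + 0·77 = 89]
  row B: (77, 0, 1)   [0·89 + 1·77 = 77]
  89 = 1·77 + 12   → row C = row A − 1·row B = (12, 1, −1)   [check: 1·89 − 1·77 = 12]
  77 = 6·12 + 5   → row D = row B − 6·row C = (5, −6, 7)   [check: −6·89 + 7·77 = 5]
  12 = 2·5 + 2   → row E = row C − 2·row D = (2, 13, −15)   [check: 13·89 − 15·77 = 2]
  5 = 2·2 + 1   → row F = row D − 2·row E = (1, −32, 37)   [check: −32·89 + 37·77 = 1]
  2 = 2·1 + 0   → remainder 0, stop. gcd = 1 (last nonzero row F).
The gcd is 1, so 77 is invertible mod 89. The last nonzero row gives −32·89 + 37·77 = 1, so t = 37. So 77^(−1) ≡ 37 (mod 89). Verify: 77 · 37 = 2849 ≡ 1 (mod 89). ✓

Final answer: 77^(−1) ≡ 37 (mod 89)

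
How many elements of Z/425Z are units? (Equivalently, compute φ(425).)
Z/425Z has φ(425) = 320 units

An element a ∈ Z/425Z is a unit iff gcd(a, 425) = 1, so the number of units is φ(425). φ is multiplicative, with φ(p^e) = p^e − p^(e−1). Factorise 425 = 5^2 · 17. Then
  φ(425) = (5^2 − 5^1) · (17 − 1) = 20 · 16 = 320.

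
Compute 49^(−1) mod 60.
49^(−1) ≡ 49 (mod 60)

Apply the extended Euclidean algorithm to (60, 49), tracking rows (r, s, t) with s·60 + t·49 = r. Each division r_prev = q·r_cur + r_new produces the new row as (previous row) − q·(current row):
  row A: (60, 1, 0)   [1·60 + 0·49 = 60]
  row B: (49, 0, 1)   [0·60 + 1·49 = 49]
  60 = 1·49 + 11   → row C = row A − 1·row B = (11, 1, −1)   [check: 1·60 − 1·49 = 11]
  49 = 4·11 + 5   → row D = row B − 4·row C = (5, −4, 5)   [check: −4·60 + 5·49 = 5]
  11 = 2·5 + 1   → row E = row C − 2·row D = (1, 9, −11)   [check: 9·60 − 11·49 = 1]
  5 = 5·1 + 0   → remainder 0, stop. gcd = 1 (last nonzero row E).
The gcd is 1, so 49 is invertible mod 60. The last nonzero row gives 9·60 − 11·49 = 1, so t = −11. So 49^(−1) ≡ −11 ≡ 49 (mod 60). Verify: 49 · 49 = 2401 ≡ 1 (mod 60). ✓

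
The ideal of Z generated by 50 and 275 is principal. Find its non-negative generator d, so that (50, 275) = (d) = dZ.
In the PID Z, (a, b) is generated by gcd(a, b). Compute gcd(275, 50) with the extended Euclidean algorithm, tracking rows (r, s, t) with s·275 + t·50 = r:
  row A: (275, 1, 0)   [1·275 + 0·50 = 275]
  row B: (50, 0, 1)   [0·275 + 1·50 = 50]
  275 = 5·50 + 25   → row C = row A − 5·row B = (25, 1, −5)   [check: 1·275 − 5·50 = 25]
  50 = 2·25 + 0   → remainder 0, stop. gcd = 25 (last nonzero row C).
So gcd(50, 275) = 25, with Bézout identity 1·275 − 5·50 = 25. Containment (⊇): the Bézout identity exhibits 25 as an element of (50, 275), giving (25) ⊆ (50, 275). Containment (⊆): since 25 | 50 and 25 | 275 (50 = 25·2, 275 = 25·11), every Z-linear combination of 50 and 275 is divisible by 25, so (50, 275) ⊆ (25). Therefore (50, 275) = (25), d = 25.

Final answer: (50, 275) = (25); d = 25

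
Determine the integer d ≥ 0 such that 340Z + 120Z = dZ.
(340, 120) = (20); d = 20

In the PID Z, (a, b) is generated by gcd(a, b). Compute gcd(340, 120) with the extended Euclidean algorithm, tracking rows (r, s, t) with s·340 + t·120 = r:
  row A: (340, 1, 0)   [1·340 + 0·120 = 340]
  row B: (120, 0, 1)   [0·340 + 1·120 = 120]
  340 = 2·120 + 100   → row C = row A − 2·row B = (100, 1, −2)   [check: 1·340 − 2·120 = 100]
  120 = 1·100 + 20   → row D = row B − 1·row C = (20, −1, 3)   [check: −1·340 + 3·120 = 20]
  100 = 5·20 + 0   → remainder 0, stop. gcd = 20 (last nonzero row D).
So gcd(340, 120) = 20, with Bézout identity −1·340 + 3·120 = 20. Containment (⊇): the Bézout identity exhibits 20 as an element of (340, 120), giving (20) ⊆ (340, 120). Containment (⊆): since 20 | 340 and 20 | 120 (340 = 20·17, 120 = 20·6), every Z-linear combination of 340 and 120 is divisible by 20, so (340, 120) ⊆ (20). Therefore (340, 120) = (20), d = 20.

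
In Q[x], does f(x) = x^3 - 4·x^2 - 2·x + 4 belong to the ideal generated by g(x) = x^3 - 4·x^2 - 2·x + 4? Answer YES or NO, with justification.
In Q[x] the ideal (g) consists of all multiples of g, so f ∈ (g) iff g | f, i.e. iff the remainder of f on division by g is 0. Divide f by g (g is monic, so eliminate the leading term of the running remainder at each step):
  leading term x^3: subtract (1)·g(x) = x^3 - 4·x^2 - 2·x + 4, leaving 0
The remainder is 0, so f(x) = g(x) · h(x) with h(x) = 1. Hence g | f, i.e. f ∈ (g).

Final answer: YES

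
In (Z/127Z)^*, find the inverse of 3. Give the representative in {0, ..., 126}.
3^(−1) ≡ 85 (mod 127)

Apply the extended Euclidean algorithm to (127, 3), tracking rows (r, s, t) with s·127 + t·3 = r. Each division r_prev = q·r_cur + r_new produces the new row as (previous row) − q·(current row):
  row A: (127, 1, 0)   [1·127 + 0·3 = 127]
  row B: (3, 0, 1)   [0·127 + 1·3 = 3]
  127 = 42·3 + 1   → row C = row A − 42·row B = (1, 1, −42)   [check: 1·127 − 42·3 = 1]
  3 = 3·1 + 0   → remainder 0, stop. gcd = 1 (last nonzero row C).
The gcd is 1, so 3 is invertible mod 127. The last nonzero row gives 1·127 − 42·3 = 1, so t = −42. So 3^(−1) ≡ −42 ≡ 85 (mod 127). Verify: 3 · 85 = 255 ≡ 1 (mod 127). ✓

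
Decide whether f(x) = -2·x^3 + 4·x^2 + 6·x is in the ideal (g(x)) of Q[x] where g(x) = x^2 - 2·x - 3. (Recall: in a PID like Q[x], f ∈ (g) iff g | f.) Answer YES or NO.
YES

In Q[x] the ideal (g) consists of all multiples of g, so f ∈ (g) iff g | f, i.e. iff the remainder of f on division by g is 0. Divide f by g (g is monic, so eliminate the leading term of the running remainder at each step):
  leading term -2·x^3: subtract (-2·x)·g(x) = -2·x^3 + 4·x^2 + 6·x, leaving 0
The remainder is 0, so f(x) = g(x) · h(x) with h(x) = -2·x. Hence g | f, i.e. f ∈ (g).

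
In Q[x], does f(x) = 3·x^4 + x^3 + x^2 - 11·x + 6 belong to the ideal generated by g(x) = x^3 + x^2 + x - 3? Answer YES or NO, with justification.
YES

In Q[x] the ideal (g) consists of all multiples of g, so f ∈ (g) iff g | f, i.e. iff the remainder of f on division by g is 0. Divide f by g (g is monic, so eliminate the leading term of the running remainder at each step):
  leading term 3·x^4: subtract (3·x)·g(x) = 3·x^4 + 3·x^3 + 3·x^2 - 9·x, leaving -2·x^3 - 2·x^2 - 2·x + 6
  leading term -2·x^3: subtract (-2)·g(x) = -2·x^3 - 2·x^2 - 2·x + 6, leaving 0
The remainder is 0, so f(x) = g(x) · h(x) with h(x) = 3·x - 2. Hence g | f, i.e. f ∈ (g).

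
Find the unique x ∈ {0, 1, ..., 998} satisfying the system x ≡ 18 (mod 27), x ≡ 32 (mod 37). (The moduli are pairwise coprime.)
x ≡ 180 (mod 999); the representative in [0, 999) is 180

The moduli 27, 37 are pairwise coprime, so by the CRT there is a unique solution mod 27·37 = 999.
Solve by successive substitution. Start with x ≡ 18 (mod 27).
  Combine with x ≡ 32 (mod 37): write x = 18 + 27·t and require 18 + 27·t ≡ 32 (mod 37), i.e. 27·t ≡ 32 − 18 ≡ 14 (mod 37). Since 27^(−1) ≡ 11 (mod 37), t ≡ 11·14 ≡ 6 (mod 37). So x ≡ 18 + 27·6 = 180 (mod 999).
Unique solution in [0, 999): x = 180.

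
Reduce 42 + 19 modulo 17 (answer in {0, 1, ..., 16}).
10

Reduce the summands first: 42 ≡ 8, 19 ≡ 2 (mod 17), so 42 + 19 ≡ 8 + 2 (mod 17). 8 + 2 = 10; 10 = 0·17 + 10, so (42 + 19) mod 17 = 10.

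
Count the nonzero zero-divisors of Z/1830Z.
Z/1830Z has 1349 nonzero zero-divisors

In Z/1830Z each nonzero element is either a unit (gcd with 1830 is 1) or a zero-divisor (gcd > 1). The number of units is φ(1830): factorise 1830 = 2 · 3 · 5 · 61, so φ(1830) = (2 − 1) · (3 − 1) · (5 − 1) · (61 − 1) = 1 · 2 · 4 · 60 = 480. The nonzero elements number 1830 − 1 = 1829. Hence the nonzero zero-divisors number 1829 − 480 = 1349.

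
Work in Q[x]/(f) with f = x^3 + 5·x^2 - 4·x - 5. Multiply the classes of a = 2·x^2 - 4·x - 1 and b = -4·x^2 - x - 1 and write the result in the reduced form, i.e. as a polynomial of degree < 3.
a · b ≡ -296·x^2 + 181·x + 271 (mod f(x))

First multiply in Q[x] without reducing: a · b = -8·x^4 + 14·x^3 + 6·x^2 + 5·x + 1. Now divide by f(x) = x^3 + 5·x^2 - 4·x - 5, eliminating the leading term at each step:
  leading term -8·x^4: subtract (-8·x)·f(x) = -8·x^4 - 40·x^3 + 32·x^2 + 40·x, leaving 54·x^3 - 26·x^2 - 35·x + 1
  leading term 54·x^3: subtract (54)·f(x) = 54·x^3 + 270·x^2 - 216·x - 270, leaving -296·x^2 + 181·x + 271
The degree is now < 3, so this is the remainder. Hence a · b ≡ -296·x^2 + 181·x + 271 in Q[x]/(f).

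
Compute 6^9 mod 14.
6

Use repeated squaring. Binary(9) = 1001. Walk through the bits of the exponent 9 left-to-right: at each bit after the leading one, square the running value, then multiply by 6 if the bit is 1 (always reducing mod 14):
  bit 1 = 1 (leading): start with 6.
  bit 2 = 0: square 6^2 = 36 ≡ 8 (mod 14).
  bit 3 = 0: square 8^2 = 64 ≡ 8 (mod 14).
  bit 4 = 1: square 8^2 = 64 ≡ 8; bit is 1, so multiply 8·6 = 48 ≡ 6 (mod 14).
Final value: 6^9 ≡ 6 (mod 14).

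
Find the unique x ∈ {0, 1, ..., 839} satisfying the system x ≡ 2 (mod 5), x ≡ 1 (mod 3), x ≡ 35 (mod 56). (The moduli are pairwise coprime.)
x ≡ 427 (mod 840); the representative in [0, 840) is 427

The moduli 5, 3, 56 are pairwise coprime, so by the CRT there is a unique solution mod 5·3·56 = 840.
Solve by successive substitution. Start with x ≡ 2 (mod 5).
  Combine with x ≡ 1 (mod 3): write x = 2 + 5·t and require 2 + 5·t ≡ 1 (mod 3), i.e. 5·t ≡ 1 − 2 ≡ 2 (mod 3). Since 5^(−1) ≡ 2 (mod 3) (5 ≡ 2 (mod 3)), t ≡ 2·2 ≡ 1 (mod 3). So x ≡ 2 + 5·1 = 7 (mod 15).
  Combine with x ≡ 35 (mod 56): write x = 7 + 15·t and require 7 + 15·t ≡ 35 (mod 56), i.e. 15·t ≡ 35 − 7 ≡ 28 (mod 56). Since 15^(−1) ≡ 15 (mod 56), t ≡ 15·28 ≡ 28 (mod 56). So x ≡ 7 + 15·28 = 427 (mod 840).
Unique solution in [0, 840): x = 427.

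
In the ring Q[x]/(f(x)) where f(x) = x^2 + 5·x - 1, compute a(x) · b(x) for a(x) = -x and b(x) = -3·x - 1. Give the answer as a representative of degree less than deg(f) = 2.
a · b ≡ 3 - 14·x (mod f(x))

First multiply in Q[x] without reducing: a · b = 3·x^2 + x. Now divide by f(x) = x^2 + 5·x - 1, eliminating the leading term at each step:
  leading term 3·x^2: subtract (3)·f(x) = 3·x^2 + 15·x - 3, leaving 3 - 14·x
The degree is now < 2, so this is the remainder. Hence a · b ≡ 3 - 14·x in Q[x]/(f).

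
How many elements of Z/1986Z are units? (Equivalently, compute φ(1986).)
Z/1986Z has φ(1986) = 660 units

An element a ∈ Z/1986Z is a unit iff gcd(a, 1986) = 1, so the number of units is φ(1986). φ is multiplicative, with φ(p^e) = p^e − p^(e−1). Factorise 1986 = 2 · 3 · 331. Then
  φ(1986) = (2 − 1) · (3 − 1) · (331 − 1) = 1 · 2 · 330 = 660.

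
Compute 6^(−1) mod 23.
Apply the extended Euclidean algorithm to (23, 6), tracking rows (r, s, t) with s·23 + t·6 = r. Each division r_prev = q·r_cur + r_new produces the new row as (previous row) − q·(current row):
  row A: (23, 1, 0)   [1·23 + 0·6 = 23]
  row B: (6, 0, 1)   [0·23 + 1·6 = 6]
  23 = 3·6 + 5   → row C = row A − 3·row B = (5, 1, −3)   [check: 1·23 − 3·6 = 5]
  6 = 1·5 + 1   → row D = row B − 1·row C = (1, −1, 4)   [check: −1·23 + 4·6 = 1]
  5 = 5·1 + 0   → remainder 0, stop. gcd = 1 (last nonzero row D).
The gcd is 1, so 6 is invertible mod 23. The last nonzero row gives −1·23 + 4·6 = 1, so t = 4. So 6^(−1) ≡ 4 (mod 23). Verify: 6 · 4 = 24 ≡ 1 (mod 23). ✓

Final answer: 6^(−1) ≡ 4 (mod 23)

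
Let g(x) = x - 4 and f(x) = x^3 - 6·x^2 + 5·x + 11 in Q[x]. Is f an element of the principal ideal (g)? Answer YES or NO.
NO

In Q[x] the ideal (g) consists of all multiples of g, so f ∈ (g) iff g | f, i.e. iff the remainder of f on division by g is 0. Divide f by g (g is monic, so eliminate the leading term of the running remainder at each step):
  leading term x^3: subtract (x^2)·g(x) = x^3 - 4·x^2, leaving -2·x^2 + 5·x + 11
  leading term -2·x^2: subtract (-2·x)·g(x) = -2·x^2 + 8·x, leaving 11 - 3·x
  leading term -3·x: subtract (-3)·g(x) = 12 - 3·x, leaving -1
The remainder r(x) = -1 ≠ 0 (and deg r < deg g), so g ∤ f, i.e. f ∉ (g).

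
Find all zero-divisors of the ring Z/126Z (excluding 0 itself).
An element a ∈ Z/126Z (with a ≠ 0) is a zero-divisor iff gcd(a, 126) > 1 (because a is a unit precisely when gcd(a, n) = 1, and in Z/nZ every nonzero, non-unit element is a zero-divisor). Scan a = 1, ..., 125 and keep those with gcd(a, 126) > 1:
  gcd(2, 126) = 2, gcd(3, 126) = 3, gcd(4, 126) = 2, gcd(6, 126) = 6, gcd(7, 126) = 7, gcd(8, 126) = 2, gcd(9, 126) = 9, gcd(10, 126) = 2, gcd(12, 126) = 6, gcd(14, 126) = 14, gcd(15, 126) = 3, gcd(16, 126) = 2, gcd(18, 126) = 18, gcd(20, 126) = 2, gcd(21, 126) = 21, gcd(22, 126) = 2, gcd(24, 126) = 6, gcd(26, 126) = 2, gcd(27, 126) = 9, gcd(28, 126) = 14, gcd(30, 126) = 6, gcd(32, 126) = 2, gcd(33, 126) = 3, gcd(34, 126) = 2, gcd(35, 126) = 7, gcd(36, 126) = 18, gcd(38, 126) = 2, gcd(39, 126) = 3, gcd(40, 126) = 2, gcd(42, 126) = 42, gcd(44, 126) = 2, gcd(45, 126) = 9, gcd(46, 126) = 2, gcd(48, 126) = 6, gcd(49, 126) = 7, gcd(50, 126) = 2, gcd(51, 126) = 3, gcd(52, 126) = 2, gcd(54, 126) = 18, gcd(56, 126) = 14, gcd(57, 126) = 3, gcd(58, 126) = 2, gcd(60, 126) = 6, gcd(62, 126) = 2, gcd(63, 126) = 63, gcd(64, 126) = 2, gcd(66, 126) = 6, gcd(68, 126) = 2, gcd(69, 126) = 3, gcd(70, 126) = 14, gcd(72, 126) = 18, gcd(74, 126) = 2, gcd(75, 126) = 3, gcd(76, 126) = 2, gcd(77, 126) = 7, gcd(78, 126) = 6, gcd(80, 126) = 2, gcd(81, 126) = 9, gcd(82, 126) = 2, gcd(84, 126) = 42, gcd(86, 126) = 2, gcd(87, 126) = 3, gcd(88, 126) = 2, gcd(90, 126) = 18, gcd(91, 126) = 7, gcd(92, 126) = 2, gcd(93, 126) = 3, gcd(94, 126) = 2, gcd(96, 126) = 6, gcd(98, 126) = 14, gcd(99, 126) = 9, gcd(100, 126) = 2, gcd(102, 126) = 6, gcd(104, 126) = 2, gcd(105, 126) = 21, gcd(106, 126) = 2, gcd(108, 126) = 18, gcd(110, 126) = 2, gcd(111, 126) = 3, gcd(112, 126) = 14, gcd(114, 126) = 6, gcd(116, 126) = 2, gcd(117, 126) = 9, gcd(118, 126) = 2, gcd(119, 126) = 7, gcd(120, 126) = 6, gcd(122, 126) = 2, gcd(123, 126) = 3, gcd(124, 126) = 2.
All other a ∈ {1, ..., 125} have gcd(a, 126) = 1 and are units. So the nonzero zero-divisors are exactly the 89 values of a appearing in this scan.

Final answer: nonzero zero-divisors of Z/126Z = {2, 3, 4, 6, 7, 8, 9, 10, 12, 14, 15, 16, 18, 20, 21, 22, 24, 26, 27, 28, 30, 32, 33, 34, 35, 36, 38, 39, 40, 42, 44, 45, 46, 48, 49, 50, 51, 52, 54, 56, 57, 58, 60, 62, 63, 64, 66, 68, 69, 70, 72, 74, 75, 76, 77, 78, 80, 81, 82, 84, 86, 87, 88, 90, 91, 92, 93, 94, 96, 98, 99, 100, 102, 104, 105, 106, 108, 110, 111, 112, 114, 116, 117, 118, 119, 120, 122, 123, 124}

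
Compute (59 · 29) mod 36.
Reduce the factors first: 59 ≡ 23 (mod 36), so 59 · 29 ≡ 23 · 29 (mod 36). 23 · 29 = 667. Dividing by 36: 667 = 18·36 + 19. So (59 · 29) mod 36 = 19.

Final answer: 19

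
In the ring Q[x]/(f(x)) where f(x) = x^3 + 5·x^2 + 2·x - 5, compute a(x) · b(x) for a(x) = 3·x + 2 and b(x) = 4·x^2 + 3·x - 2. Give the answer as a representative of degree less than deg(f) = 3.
First multiply in Q[x] without reducing: a · b = 12·x^3 + 17·x^2 - 4. Now divide by f(x) = x^3 + 5·x^2 + 2·x - 5, eliminating the leading term at each step:
  leading term 12·x^3: subtract (12)·f(x) = 12·x^3 + 60·x^2 + 24·x - 60, leaving -43·x^2 - 24·x + 56
The degree is now < 3, so this is the remainder. Hence a · b ≡ -43·x^2 - 24·x + 56 in Q[x]/(f).

Final answer: a · b ≡ -43·x^2 - 24·x + 56 (mod f(x))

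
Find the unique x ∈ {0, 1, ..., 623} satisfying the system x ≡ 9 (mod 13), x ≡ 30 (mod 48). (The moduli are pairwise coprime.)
x ≡ 126 (mod 624); the representative in [0, 624) is 126

The moduli 13, 48 are pairwise coprime, so by the CRT there is a unique solution mod 13·48 = 624.
Solve by successive substitution. Start with x ≡ 9 (mod 13).
  Combine with x ≡ 30 (mod 48): write x = 9 + 13·t and require 9 + 13·t ≡ 30 (mod 48), i.e. 13·t ≡ 30 − 9 ≡ 21 (mod 48). Since 13^(−1) ≡ 37 (mod 48), t ≡ 37·21 ≡ 9 (mod 48). So x ≡ 9 + 13·9 = 126 (mod 624).
Unique solution in [0, 624): x = 126.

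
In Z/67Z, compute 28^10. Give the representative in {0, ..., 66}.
Use repeated squaring. Binary(10) = 1010. Walk through the bits of the exponent 10 left-to-right: at each bit after the leading one, square the running value, then multiply by 28 if the bit is 1 (always reducing mod 67):
  bit 1 = 1 (leading): start with 28.
  bit 2 = 0: square 28^2 = 784 ≡ 47 (mod 67).
  bit 3 = 1: square 47^2 = 2209 ≡ 65; bit is 1, so multiply 65·28 = 1820 ≡ 11 (mod 67).
  bit 4 = 0: square 11^2 = 121 ≡ 54 (mod 67).
Final value: 28^10 ≡ 54 (mod 67).

Final answer: 54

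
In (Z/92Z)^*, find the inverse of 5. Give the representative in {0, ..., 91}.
Apply the extended Euclidean algorithm to (92, 5), tracking rows (r, s, t) with s·92 + t·5 = r. Each division r_prev = q·r_cur + r_new produces the new row as (previous row) − q·(current row):
  row A: (92, 1, 0)   [1·92 + 0·5 = 92]
  row B: (5, 0, 1)   [0·92 + 1·5 = 5]
  92 = 18·5 + 2   → row C = row A − 18·row B = (2, 1, −18)   [check: 1·92 − 18·5 = 2]
  5 = 2·2 + 1   → row D = row B − 2·row C = (1, −2, 37)   [check: −2·92 + 37·5 = 1]
  2 = 2·1 + 0   → remainder 0, stop. gcd = 1 (last nonzero row D).
The gcd is 1, so 5 is invertible mod 92. The last nonzero row gives −2·92 + 37·5 = 1, so t = 37. So 5^(−1) ≡ 37 (mod 92). Verify: 5 · 37 = 185 ≡ 1 (mod 92). ✓

Final answer: 5^(−1) ≡ 37 (mod 92)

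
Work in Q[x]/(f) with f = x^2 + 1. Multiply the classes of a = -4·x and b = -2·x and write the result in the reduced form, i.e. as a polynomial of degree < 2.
a · b ≡ -8 (mod f(x))

First multiply in Q[x] without reducing: a · b = 8·x^2. Now divide by f(x) = x^2 + 1, eliminating the leading term at each step:
  leading term 8·x^2: subtract (8)·f(x) = 8·x^2 + 8, leaving -8
The degree is now < 2, so this is the remainder. Hence a · b ≡ -8 in Q[x]/(f).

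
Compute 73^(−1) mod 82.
Apply the extended Euclidean algorithm to (82, 73), tracking rows (r, s, t) with s·82 + t·73 = r. Each division r_prev = q·r_cur + r_new produces the new row as (previous row) − q·(current row):
  row A: (82, 1, 0)   [1·82 + 0·73 = 82]
  row B: (73, 0, 1)   [0·82 + 1·73 = 73]
  82 = 1·73 + 9   → row C = row A − 1·row B = (9, 1, −1)   [check: 1·82 − 1·73 = 9]
  73 = 8·9 + 1   → row D = row B − 8·row C = (1, −8, 9)   [check: −8·82 + 9·73 = 1]
  9 = 9·1 + 0   → remainder 0, stop. gcd = 1 (last nonzero row D).
The gcd is 1, so 73 is invertible mod 82. The last nonzero row gives −8·82 + 9·73 = 1, so t = 9. So 73^(−1) ≡ 9 (mod 82). Verify: 73 · 9 = 657 ≡ 1 (mod 82). ✓

Final answer: 73^(−1) ≡ 9 (mod 82)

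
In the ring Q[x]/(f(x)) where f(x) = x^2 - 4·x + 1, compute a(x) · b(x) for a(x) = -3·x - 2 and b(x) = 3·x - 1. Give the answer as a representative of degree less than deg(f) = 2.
a · b ≡ 11 - 39·x (mod f(x))

First multiply in Q[x] without reducing: a · b = -9·x^2 - 3·x + 2. Now divide by f(x) = x^2 - 4·x + 1, eliminating the leading term at each step:
  leading term -9·x^2: subtract (-9)·f(x) = -9·x^2 + 36·x - 9, leaving 11 - 39·x
The degree is now < 2, so this is the remainder. Hence a · b ≡ 11 - 39·x in Q[x]/(f).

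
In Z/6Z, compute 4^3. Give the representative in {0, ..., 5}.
Use repeated squaring. Binary(3) = 11. Walk through the bits of the exponent 3 left-to-right: at each bit after the leading one, square the running value, then multiply by 4 if the bit is 1 (always reducing mod 6):
  bit 1 = 1 (leading): start with 4.
  bit 2 = 1: square 4^2 = 16 ≡ 4; bit is 1, so multiply 4·4 = 16 ≡ 4 (mod 6).
Final value: 4^3 ≡ 4 (mod 6).

Final answer: 4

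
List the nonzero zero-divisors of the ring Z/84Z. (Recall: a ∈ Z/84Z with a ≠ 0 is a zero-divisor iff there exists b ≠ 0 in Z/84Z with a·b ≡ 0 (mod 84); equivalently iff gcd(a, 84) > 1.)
An element a ∈ Z/84Z (with a ≠ 0) is a zero-divisor iff gcd(a, 84) > 1 (because a is a unit precisely when gcd(a, n) = 1, and in Z/nZ every nonzero, non-unit element is a zero-divisor). Scan a = 1, ..., 83 and keep those with gcd(a, 84) > 1:
  gcd(2, 84) = 2, gcd(3, 84) = 3, gcd(4, 84) = 4, gcd(6, 84) = 6, gcd(7, 84) = 7, gcd(8, 84) = 4, gcd(9, 84) = 3, gcd(10, 84) = 2, gcd(12, 84) = 12, gcd(14, 84) = 14, gcd(15, 84) = 3, gcd(16, 84) = 4, gcd(18, 84) = 6, gcd(20, 84) = 4, gcd(21, 84) = 21, gcd(22, 84) = 2, gcd(24, 84) = 12, gcd(26, 84) = 2, gcd(27, 84) = 3, gcd(28, 84) = 28, gcd(30, 84) = 6, gcd(32, 84) = 4, gcd(33, 84) = 3, gcd(34, 84) = 2, gcd(35, 84) = 7, gcd(36, 84) = 12, gcd(38, 84) = 2, gcd(39, 84) = 3, gcd(40, 84) = 4, gcd(42, 84) = 42, gcd(44, 84) = 4, gcd(45, 84) = 3, gcd(46, 84) = 2, gcd(48, 84) = 12, gcd(49, 84) = 7, gcd(50, 84) = 2, gcd(51, 84) = 3, gcd(52, 84) = 4, gcd(54, 84) = 6, gcd(56, 84) = 28, gcd(57, 84) = 3, gcd(58, 84) = 2, gcd(60, 84) = 12, gcd(62, 84) = 2, gcd(63, 84) = 21, gcd(64, 84) = 4, gcd(66, 84) = 6, gcd(68, 84) = 4, gcd(69, 84) = 3, gcd(70, 84) = 14, gcd(72, 84) = 12, gcd(74, 84) = 2, gcd(75, 84) = 3, gcd(76, 84) = 4, gcd(77, 84) = 7, gcd(78, 84) = 6, gcd(80, 84) = 4, gcd(81, 84) = 3, gcd(82, 84) = 2.
All other a ∈ {1, ..., 83} have gcd(a, 84) = 1 and are units. So the nonzero zero-divisors are exactly the 59 values of a appearing in this scan.

Final answer: nonzero zero-divisors of Z/84Z = {2, 3, 4, 6, 7, 8, 9, 10, 12, 14, 15, 16, 18, 20, 21, 22, 24, 26, 27, 28, 30, 32, 33, 34, 35, 36, 38, 39, 40, 42, 44, 45, 46, 48, 49, 50, 51, 52, 54, 56, 57, 58, 60, 62, 63, 64, 66, 68, 69, 70, 72, 74, 75, 76, 77, 78, 80, 81, 82}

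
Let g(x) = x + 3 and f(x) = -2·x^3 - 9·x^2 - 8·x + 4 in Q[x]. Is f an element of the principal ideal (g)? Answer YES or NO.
In Q[x] the ideal (g) consists of all multiples of g, so f ∈ (g) iff g | f, i.e. iff the remainder of f on division by g is 0. Divide f by g (g is monic, so eliminate the leading term of the running remainder at each step):
  leading term -2·x^3: subtract (-2·x^2)·g(x) = -2·x^3 - 6·x^2, leaving -3·x^2 - 8·x + 4
  leading term -3·x^2: subtract (-3·x)·g(x) = -3·x^2 - 9·x, leaving x + 4
  leading term x: subtract (1)·g(x) = x + 3, leaving 1
The remainder r(x) = 1 ≠ 0 (and deg r < deg g), so g ∤ f, i.e. f ∉ (g).

Final answer: NO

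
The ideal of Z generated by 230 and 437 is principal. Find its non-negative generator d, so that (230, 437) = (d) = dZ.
In the PID Z, (a, b) is generated by gcd(a, b). Compute gcd(437, 230) with the extended Euclidean algorithm, tracking rows (r, s, t) with s·437 + t·230 = r:
  row A: (437, 1, 0)   [1·437 + 0·230 = 437]
  row B: (230, 0, 1)   [0·437 + 1·230 = 230]
  437 = 1·230 + 207   → row C = row A − 1·row B = (207, 1, −1)   [check: 1·437 − 1·230 = 207]
  230 = 1·207 + 23   → row D = row B − 1·row C = (23, −1, 2)   [check: −1·437 + 2·230 = 23]
  207 = 9·23 + 0   → remainder 0, stop. gcd = 23 (last nonzero row D).
So gcd(230, 437) = 23, with Bézout identity −1·437 + 2·230 = 23. Containment (⊇): the Bézout identity exhibits 23 as an element of (230, 437), giving (23) ⊆ (230, 437). Containment (⊆): since 23 | 230 and 23 | 437 (230 = 23·10, 437 = 23·19), every Z-linear combination of 230 and 437 is divisible by 23, so (230, 437) ⊆ (23). Therefore (230, 437) = (23), d = 23.

Final answer: (230, 437) = (23); d = 23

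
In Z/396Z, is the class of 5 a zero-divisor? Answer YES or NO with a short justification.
NO

gcd(5, 396) = 1, so 5 is a unit in Z/396Z (it has a multiplicative inverse). A unit cannot be a zero-divisor: if 5·b ≡ 0 then multiplying both sides by 5^(−1) gives b ≡ 0. So 5 is not a zero-divisor.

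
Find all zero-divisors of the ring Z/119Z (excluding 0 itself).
An element a ∈ Z/119Z (with a ≠ 0) is a zero-divisor iff gcd(a, 119) > 1 (because a is a unit precisely when gcd(a, n) = 1, and in Z/nZ every nonzero, non-unit element is a zero-divisor). Scan a = 1, ..., 118 and keep those with gcd(a, 119) > 1:
  gcd(7, 119) = 7, gcd(14, 119) = 7, gcd(17, 119) = 17, gcd(21, 119) = 7, gcd(28, 119) = 7, gcd(34, 119) = 17, gcd(35, 119) = 7, gcd(42, 119) = 7, gcd(49, 119) = 7, gcd(51, 119) = 17, gcd(56, 119) = 7, gcd(63, 119) = 7, gcd(68, 119) = 17, gcd(70, 119) = 7, gcd(77, 119) = 7, gcd(84, 119) = 7, gcd(85, 119) = 17, gcd(91, 119) = 7, gcd(98, 119) = 7, gcd(102, 119) = 17, gcd(105, 119) = 7, gcd(112, 119) = 7.
All other a ∈ {1, ..., 118} have gcd(a, 119) = 1 and are units. So the nonzero zero-divisors are exactly the 22 values of a appearing in this scan.

Final answer: nonzero zero-divisors of Z/119Z = {7, 14, 17, 21, 28, 34, 35, 42, 49, 51, 56, 63, 68, 70, 77, 84, 85, 91, 98, 102, 105, 112}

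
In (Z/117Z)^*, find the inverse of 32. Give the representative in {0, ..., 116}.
32^(−1) ≡ 11 (mod 117)

Apply the extended Euclidean algorithm to (117, 32), tracking rows (r, s, t) with s·117 + t·32 = r. Each division r_prev = q·r_cur + r_new produces the new row as (previous row) − q·(current row):
  row A: (117, 1, 0)   [1·117 + 0·32 = 117]
  row B: (32, 0, 1)   [0·117 + 1·32 = 32]
  117 = 3·32 + 21   → row C = row A − 3·row B = (21, 1, −3)   [check: 1·117 − 3·32 = 21]
  32 = 1·21 + 11   → row D = row B − 1·row C = (11, −1, 4)   [check: −1·117 + 4·32 = 11]
  21 = 1·11 + 10   → row E = row C − 1·row D = (10, 2, −7)   [check: 2·117 − 7·32 = 10]
  11 = 1·10 + 1   → row F = row D − 1·row E = (1, −3, 11)   [check: −3·117 + 11·32 = 1]
  10 = 10·1 + 0   → remainder 0, stop. gcd = 1 (last nonzero row F).
The gcd is 1, so 32 is invertible mod 117. The last nonzero row gives −3·117 + 11·32 = 1, so t = 11. So 32^(−1) ≡ 11 (mod 117). Verify: 32 · 11 = 352 ≡ 1 (mod 117). ✓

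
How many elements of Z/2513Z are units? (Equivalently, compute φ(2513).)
Z/2513Z has φ(2513) = 2148 units

An element a ∈ Z/2513Z is a unit iff gcd(a, 2513) = 1, so the number of units is φ(2513). φ is multiplicative, with φ(p^e) = p^e − p^(e−1). Factorise 2513 = 7 · 359. Then
  φ(2513) = (7 − 1) · (359 − 1) = 6 · 358 = 2148.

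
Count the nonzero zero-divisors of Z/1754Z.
Z/1754Z has 877 nonzero zero-divisors

In Z/1754Z each nonzero element is either a unit (gcd with 1754 is 1) or a zero-divisor (gcd > 1). The number of units is φ(1754): factorise 1754 = 2 · 877, so φ(1754) = (2 − 1) · (877 − 1) = 1 · 876 = 876. The nonzero elements number 1754 − 1 = 1753. Hence the nonzero zero-divisors number 1753 − 876 = 877.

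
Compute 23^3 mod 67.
Use repeated squaring. Binary(3) = 11. Walk through the bits of the exponent 3 left-to-right: at each bit after the leading one, square the running value, then multiply by 23 if the bit is 1 (always reducing mod 67):
  bit 1 = 1 (leading): start with 23.
  bit 2 = 1: square 23^2 = 529 ≡ 60; bit is 1, so multiply 60·23 = 1380 ≡ 40 (mod 67).
Final value: 23^3 ≡ 40 (mod 67).

Final answer: 40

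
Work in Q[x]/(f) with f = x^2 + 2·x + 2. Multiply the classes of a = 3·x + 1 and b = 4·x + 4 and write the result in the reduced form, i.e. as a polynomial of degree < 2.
a · b ≡ -8·x - 20 (mod f(x))

First multiply in Q[x] without reducing: a · b = 12·x^2 + 16·x + 4. Now divide by f(x) = x^2 + 2·x + 2, eliminating the leading term at each step:
  leading term 12·x^2: subtract (12)·f(x) = 12·x^2 + 24·x + 24, leaving -8·x - 20
The degree is now < 2, so this is the remainder. Hence a · b ≡ -8·x - 20 in Q[x]/(f).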